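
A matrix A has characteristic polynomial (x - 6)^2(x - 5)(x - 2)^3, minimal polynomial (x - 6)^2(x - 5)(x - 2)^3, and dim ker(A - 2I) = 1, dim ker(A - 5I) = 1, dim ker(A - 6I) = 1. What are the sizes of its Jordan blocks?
λ = 2: algebraic multiplicity 3 (exponent in χ_A), largest block size 3 (exponent in m_A), 1 block (geometric multiplicity). This forces block sizes [3].
λ = 5: algebraic multiplicity 1 (exponent in χ_A), largest block size 1 (exponent in m_A), 1 block (geometric multiplicity). This forces block sizes [1].
λ = 6: algebraic multiplicity 2 (exponent in χ_A), largest block size 2 (exponent in m_A), 1 block (geometric multiplicity). This forces block sizes [2].

Jordan blocks: (2, 3), (5, 1), (6, 2)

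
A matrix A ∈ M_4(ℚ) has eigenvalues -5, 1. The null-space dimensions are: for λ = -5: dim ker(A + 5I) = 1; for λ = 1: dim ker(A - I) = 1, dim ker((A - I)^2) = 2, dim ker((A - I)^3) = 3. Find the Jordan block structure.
Jordan blocks: (-5, 1), (1, 3)

λ = -5: successive nullity increments [1] count blocks of size ≥ k; block sizes are [1].
λ = 1: successive nullity increments [1, 1, 1] count blocks of size ≥ k; block sizes are [3].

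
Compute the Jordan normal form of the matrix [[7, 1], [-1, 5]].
The characteristic polynomial is det(xI - A) = (x - 6)^2, so the eigenvalues are 6 (algebraic multiplicity 2).

For λ = 6: rank(A - 6I) = 1, rank((A - 6I)^2) = 0. The eigenspace has dimension 2 - 1 = 1, so there is 1 Jordan block; the rank sequence gives block sizes [2].

Assembling the blocks gives the Jordan form J above.

J = [[6, 1], [0, 6]]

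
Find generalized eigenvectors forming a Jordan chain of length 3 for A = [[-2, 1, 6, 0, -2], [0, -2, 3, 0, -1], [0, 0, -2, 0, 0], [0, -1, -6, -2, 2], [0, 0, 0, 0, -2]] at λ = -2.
v_1 = [[1, -2, 1, -1, 2]]^T, v_2 = [[0, 1, 0, 0, 0]]^T, v_3 = [[1, 0, 0, -1, 0]]^T

We seek v_1 ∈ ker((A + 2I)^3) \ ker((A + 2I)^2), then set v_{i+1} = (A + 2I) v_i.

One such chain is v_1 = [[1, -2, 1, -1, 2]]^T, v_2 = [[0, 1, 0, 0, 0]]^T, v_3 = [[1, 0, 0, -1, 0]]^T. Check: (A + 2I) v_3 = [[0, 0, 0, 0, 0]]^T = 0.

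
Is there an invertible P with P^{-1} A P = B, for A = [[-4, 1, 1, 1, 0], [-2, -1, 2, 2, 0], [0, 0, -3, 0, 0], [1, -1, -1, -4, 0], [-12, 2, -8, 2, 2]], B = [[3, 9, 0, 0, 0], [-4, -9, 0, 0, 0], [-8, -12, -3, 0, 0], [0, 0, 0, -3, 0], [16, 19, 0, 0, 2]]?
Yes.

Two matrices over a field are similar if and only if they have the same invariant factors.

Both A and B have characteristic polynomial (x - 2)(x + 3)^4 and minimal polynomial (x - 2)(x + 3)^2. Computing further, both have invariant factors x + 3, x + 3, (x - 2)(x + 3)^2. Hence A and B are similar.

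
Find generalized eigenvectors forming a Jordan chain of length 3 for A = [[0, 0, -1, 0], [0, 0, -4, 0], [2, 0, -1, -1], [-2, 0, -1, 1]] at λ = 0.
v_1 = [[0, 3, 0, 1]]^T, v_2 = [[0, 0, -1, 1]]^T, v_3 = [[1, 4, 0, 2]]^T

We seek v_1 ∈ ker(A^3) \ ker(A^2), then set v_{i+1} = A v_i.

One such chain is v_1 = [[0, 3, 0, 1]]^T, v_2 = [[0, 0, -1, 1]]^T, v_3 = [[1, 4, 0, 2]]^T. Check: A v_3 = [[0, 0, 0, 0]]^T = 0.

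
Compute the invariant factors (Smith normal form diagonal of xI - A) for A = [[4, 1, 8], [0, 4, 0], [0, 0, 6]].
(x - 6)(x - 4)^2

The Jordan structure of A has elementary divisors (x - 4)^2, (x - 6). Arranging the block sizes at each eigenvalue in decreasing order and taking row products gives the invariant factors.

Invariant factors (smallest first, each dividing the next): (x - 6)(x - 4)^2.

Check: the last factor (x - 6)(x - 4)^2 is the minimal polynomial, and the product (x - 6)(x - 4)^2 is the characteristic polynomial.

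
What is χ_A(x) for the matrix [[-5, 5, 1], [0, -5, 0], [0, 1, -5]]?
χ_A(x) = (x + 5)^3

xI - A = [[x + 5, -5, -1], [0, x + 5, 0], [0, -1, x + 5]].

Expanding det(xI - A) along the first row:
det(xI - A) = + (x + 5)·det([[x + 5, 0], [-1, x + 5]]) - (-5)·det([[0, 0], [0, x + 5]]) + (-1)·det([[0, x + 5], [0, -1]]).

Evaluating gives χ_A(x) = x^3 + 15x^2 + 75x + 125 = (x + 5)^3.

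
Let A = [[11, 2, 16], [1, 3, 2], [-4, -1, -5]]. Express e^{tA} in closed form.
A has Jordan form J = [[3, 1, 0], [0, 3, 1], [0, 0, 3]] with A = PJP^{-1}, so e^{tA} = P e^{tJ} P^{-1}.

For a Jordan block J_k(λ), e^{tJ_k(λ)} = e^{λt} · (I + tN + t^2 N^2/2! + ... + t^{k-1} N^{k-1}/(k-1)!) where N is the nilpotent superdiagonal part.

Assembling the blocks and conjugating back gives the entries of e^{tA} as shown above.

e^{tA} = [[(t^2 + 8*t + 1)*e^{3*t}, 2*t*e^{3*t}, 2*t*(t + 8)*e^{3*t}], [t*e^{3*t}, e^{3*t}, 2*t*e^{3*t}], [t*(-t - 8)*e^{3*t}/2, -t*e^{3*t}, (-t^2 - 8*t + 1)*e^{3*t}]]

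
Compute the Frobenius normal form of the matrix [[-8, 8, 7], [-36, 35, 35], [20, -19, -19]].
The invariant factors of A (the non-unit diagonal entries of the Smith normal form of xI - A over ℚ[x]) are (x - 4)(x - 2)^2, each dividing the next. The characteristic polynomial is their product, (x - 4)(x - 2)^2.

The rational canonical form is the block-diagonal matrix of companion matrices C(f_i):
R = [[0, 0, 16], [1, 0, -20], [0, 1, 8]].

R = [[0, 0, 16], [1, 0, -20], [0, 1, 8]]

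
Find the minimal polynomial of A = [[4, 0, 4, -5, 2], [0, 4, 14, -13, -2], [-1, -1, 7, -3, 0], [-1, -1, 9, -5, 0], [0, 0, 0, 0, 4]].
The characteristic polynomial factors as (x - 4)^4(x + 2). The minimal polynomial is ∏(x - λ)^{k_λ} where k_λ is the size of the largest Jordan block at λ.

For λ = -2: rank(A + 2I) = 4, and the largest Jordan block has size 1 (the smallest k with rank((A + 2I)^k) = rank((A + 2I)^(k+1))).
For λ = 4: rank(A - 4I) = 3, and the largest Jordan block has size 3 (the smallest k with rank((A - 4I)^k) = rank((A - 4I)^(k+1))).

So m_A(x) = (x - 4)^3(x + 2).

m_A(x) = (x - 4)^3(x + 2)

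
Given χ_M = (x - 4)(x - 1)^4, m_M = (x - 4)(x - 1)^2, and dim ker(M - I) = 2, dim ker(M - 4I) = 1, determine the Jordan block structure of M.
λ = 1: algebraic multiplicity 4 (exponent in χ_M), largest block size 2 (exponent in m_M), 2 blocks (geometric multiplicity). These force block sizes [2, 2].
λ = 4: algebraic multiplicity 1 (exponent in χ_M), largest block size 1 (exponent in m_M), 1 block (geometric multiplicity). This forces block sizes [1].

Jordan blocks: (1, 2), (1, 2), (4, 1)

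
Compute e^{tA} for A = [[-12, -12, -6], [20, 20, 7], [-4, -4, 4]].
e^{tA} = [[3 - 2*e^{6*t}, 2 - 2*e^{6*t}, 1 - e^{6*t}], [2*t*e^{6*t} + 3*e^{6*t} - 3, 2*t*e^{6*t} + 3*e^{6*t} - 2, t*e^{6*t} + e^{6*t} - 1], [-4*t*e^{6*t}, -4*t*e^{6*t}, (1 - 2*t)*e^{6*t}]]

A has Jordan form J = [[0, 0, 0], [0, 6, 1], [0, 0, 6]] with A = PJP^{-1}, so e^{tA} = P e^{tJ} P^{-1}.

For a Jordan block J_k(λ), e^{tJ_k(λ)} = e^{λt} · (I + tN + t^2 N^2/2! + ... + t^{k-1} N^{k-1}/(k-1)!) where N is the nilpotent superdiagonal part.

Assembling the blocks and conjugating back gives the entries of e^{tA} as shown above.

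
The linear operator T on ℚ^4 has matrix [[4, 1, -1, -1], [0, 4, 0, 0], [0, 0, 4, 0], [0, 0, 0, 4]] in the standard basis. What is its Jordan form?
J = [[4, 1, 0, 0], [0, 4, 0, 0], [0, 0, 4, 0], [0, 0, 0, 4]]

The characteristic polynomial is det(xI - A) = (x - 4)^4, so the eigenvalues are 4 (algebraic multiplicity 4).

For λ = 4: rank(A - 4I) = 1, rank((A - 4I)^2) = 0. The eigenspace has dimension 4 - 1 = 3, so there are 3 Jordan blocks; the rank sequence gives block sizes [2, 1, 1].

Assembling the blocks gives the Jordan form J above.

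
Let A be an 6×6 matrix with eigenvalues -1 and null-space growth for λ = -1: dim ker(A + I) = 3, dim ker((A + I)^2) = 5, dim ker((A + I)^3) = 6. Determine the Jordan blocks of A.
Jordan blocks: (-1, 3), (-1, 2), (-1, 1)

λ = -1: successive nullity increments [3, 2, 1] count blocks of size ≥ k; block sizes are [3, 2, 1].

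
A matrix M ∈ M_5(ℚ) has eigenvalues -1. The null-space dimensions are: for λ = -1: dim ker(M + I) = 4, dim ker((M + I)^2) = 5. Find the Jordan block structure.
λ = -1: successive nullity increments [4, 1] count blocks of size ≥ k; block sizes are [2, 1, 1, 1].

Jordan blocks: (-1, 2), (-1, 1), (-1, 1), (-1, 1)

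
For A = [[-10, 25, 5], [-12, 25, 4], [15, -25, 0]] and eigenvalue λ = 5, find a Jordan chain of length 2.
We seek v_1 ∈ ker((A - 5I)^2) \ ker(A - 5I), then set v_{i+1} = (A - 5I) v_i.

One such chain is v_1 = [[-9, -7, 9]]^T, v_2 = [[5, 4, -5]]^T. Check: (A - 5I) v_2 = [[0, 0, 0]]^T = 0.

v_1 = [[-9, -7, 9]]^T, v_2 = [[5, 4, -5]]^T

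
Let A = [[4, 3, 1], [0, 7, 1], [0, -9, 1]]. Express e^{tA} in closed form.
A has Jordan form J = [[4, 1, 0], [0, 4, 0], [0, 0, 4]] with A = PJP^{-1}, so e^{tA} = P e^{tJ} P^{-1}.

For a Jordan block J_k(λ), e^{tJ_k(λ)} = e^{λt} · (I + tN + t^2 N^2/2! + ... + t^{k-1} N^{k-1}/(k-1)!) where N is the nilpotent superdiagonal part.

Assembling the blocks and conjugating back gives the entries of e^{tA} as shown above.

e^{tA} = [[e^{4*t}, 3*t*e^{4*t}, t*e^{4*t}], [0, (3*t + 1)*e^{4*t}, t*e^{4*t}], [0, -9*t*e^{4*t}, (1 - 3*t)*e^{4*t}]]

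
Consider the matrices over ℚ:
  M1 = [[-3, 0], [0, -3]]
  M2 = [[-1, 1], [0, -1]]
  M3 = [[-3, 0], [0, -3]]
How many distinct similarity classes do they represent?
2 classes: {M1, M3}, {M2}

Characteristic polynomials: χ_{M1} = (x + 3)^2, χ_{M2} = (x + 1)^2, χ_{M3} = (x + 3)^2.

{M1, M3}: invariant factors x + 3, x + 3.

{M2}: invariant factors (x + 1)^2.

Matrices are similar if and only if their invariant-factor lists agree; the partition into similarity classes is {M1, M3}, {M2}.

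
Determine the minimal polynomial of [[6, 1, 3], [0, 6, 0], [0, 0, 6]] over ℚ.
The characteristic polynomial factors as (x - 6)^3. The minimal polynomial is ∏(x - λ)^{k_λ} where k_λ is the size of the largest Jordan block at λ.

For λ = 6: rank(A - 6I) = 1, and the largest Jordan block has size 2 (the smallest k with rank((A - 6I)^k) = rank((A - 6I)^(k+1))).

So m_A(x) = (x - 6)^2.

m_A(x) = (x - 6)^2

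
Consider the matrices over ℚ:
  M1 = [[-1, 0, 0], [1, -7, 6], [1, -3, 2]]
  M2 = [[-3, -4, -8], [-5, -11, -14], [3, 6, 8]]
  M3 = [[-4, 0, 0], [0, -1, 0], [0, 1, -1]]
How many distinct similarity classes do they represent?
Characteristic polynomials: χ_{M1} = (x + 1)^2(x + 4), χ_{M2} = (x + 1)^2(x + 4), χ_{M3} = (x + 1)^2(x + 4).

{M1, M2, M3}: invariant factors (x + 1)^2(x + 4).

Matrices are similar if and only if their invariant-factor lists agree; the partition into similarity classes is {M1, M2, M3}.

1 class: {M1, M2, M3}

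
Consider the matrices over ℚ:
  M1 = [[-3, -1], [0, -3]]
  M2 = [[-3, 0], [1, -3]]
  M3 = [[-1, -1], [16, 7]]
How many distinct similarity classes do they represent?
Characteristic polynomials: χ_{M1} = (x + 3)^2, χ_{M2} = (x + 3)^2, χ_{M3} = (x - 3)^2.

{M1, M2}: invariant factors (x + 3)^2.

{M3}: invariant factors (x - 3)^2.

Matrices are similar if and only if their invariant-factor lists agree; the partition into similarity classes is {M1, M2}, {M3}.

2 classes: {M1, M2}, {M3}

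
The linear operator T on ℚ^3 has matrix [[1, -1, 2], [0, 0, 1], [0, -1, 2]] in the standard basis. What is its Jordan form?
J = [[1, 1, 0], [0, 1, 1], [0, 0, 1]]

The characteristic polynomial is det(xI - A) = (x - 1)^3, so the eigenvalues are 1 (algebraic multiplicity 3).

For λ = 1: rank(A - I) = 2, rank((A - I)^2) = 1, rank((A - I)^3) = 0. The eigenspace has dimension 3 - 2 = 1, so there is 1 Jordan block; the rank sequence gives block sizes [3].

Assembling the blocks gives the Jordan form J above.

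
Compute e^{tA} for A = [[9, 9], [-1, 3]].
A has Jordan form J = [[6, 1], [0, 6]] with A = PJP^{-1}, so e^{tA} = P e^{tJ} P^{-1}.

For a Jordan block J_k(λ), e^{tJ_k(λ)} = e^{λt} · (I + tN + t^2 N^2/2! + ... + t^{k-1} N^{k-1}/(k-1)!) where N is the nilpotent superdiagonal part.

Assembling the blocks and conjugating back gives the entries of e^{tA} as shown above.

e^{tA} = [[(3*t + 1)*e^{6*t}, 9*t*e^{6*t}], [-t*e^{6*t}, (1 - 3*t)*e^{6*t}]]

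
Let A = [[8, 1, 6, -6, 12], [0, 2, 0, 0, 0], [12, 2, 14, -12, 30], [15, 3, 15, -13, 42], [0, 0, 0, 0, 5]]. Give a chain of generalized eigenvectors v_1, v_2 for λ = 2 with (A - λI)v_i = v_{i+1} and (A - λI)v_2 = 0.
We seek v_1 ∈ ker((A - 2I)^2) \ ker(A - 2I), then set v_{i+1} = (A - 2I) v_i.

One such chain is v_1 = [[0, 1, 0, 0, 0]]^T, v_2 = [[1, 0, 2, 3, 0]]^T. Check: (A - 2I) v_2 = [[0, 0, 0, 0, 0]]^T = 0.

v_1 = [[0, 1, 0, 0, 0]]^T, v_2 = [[1, 0, 2, 3, 0]]^T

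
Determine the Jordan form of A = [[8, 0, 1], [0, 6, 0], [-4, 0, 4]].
J = [[6, 1, 0], [0, 6, 0], [0, 0, 6]]

The characteristic polynomial is det(xI - A) = (x - 6)^3, so the eigenvalues are 6 (algebraic multiplicity 3).

For λ = 6: rank(A - 6I) = 1, rank((A - 6I)^2) = 0. The eigenspace has dimension 3 - 1 = 2, so there are 2 Jordan blocks; the rank sequence gives block sizes [2, 1].

Assembling the blocks gives the Jordan form J above.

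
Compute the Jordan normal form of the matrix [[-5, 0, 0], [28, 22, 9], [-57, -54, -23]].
The characteristic polynomial is det(xI - A) = (x - 4)(x + 5)^2, so the eigenvalues are -5 (algebraic multiplicity 2), 4 (algebraic multiplicity 1).

For λ = -5: rank(A + 5I) = 2, rank((A + 5I)^2) = 1. The eigenspace has dimension 3 - 2 = 1, so there is 1 Jordan block; the rank sequence gives block sizes [2].

For λ = 4: algebraic multiplicity 1 gives one 1×1 block.

Assembling the blocks gives the Jordan form J above.

J = [[-5, 1, 0], [0, -5, 0], [0, 0, 4]]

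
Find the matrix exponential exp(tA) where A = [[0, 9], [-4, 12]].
A has Jordan form J = [[6, 1], [0, 6]] with A = PJP^{-1}, so e^{tA} = P e^{tJ} P^{-1}.

For a Jordan block J_k(λ), e^{tJ_k(λ)} = e^{λt} · (I + tN + t^2 N^2/2! + ... + t^{k-1} N^{k-1}/(k-1)!) where N is the nilpotent superdiagonal part.

Assembling the blocks and conjugating back gives the entries of e^{tA} as shown above.

e^{tA} = [[(1 - 6*t)*e^{6*t}, 9*t*e^{6*t}], [-4*t*e^{6*t}, (6*t + 1)*e^{6*t}]]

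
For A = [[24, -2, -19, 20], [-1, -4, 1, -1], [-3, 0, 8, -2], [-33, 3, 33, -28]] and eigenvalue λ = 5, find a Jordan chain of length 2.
We seek v_1 ∈ ker((A - 5I)^2) \ ker(A - 5I), then set v_{i+1} = (A - 5I) v_i.

One such chain is v_1 = [[-1, 0, 0, 1]]^T, v_2 = [[1, 0, 1, 0]]^T. Check: (A - 5I) v_2 = [[0, 0, 0, 0]]^T = 0.

v_1 = [[-1, 0, 0, 1]]^T, v_2 = [[1, 0, 1, 0]]^T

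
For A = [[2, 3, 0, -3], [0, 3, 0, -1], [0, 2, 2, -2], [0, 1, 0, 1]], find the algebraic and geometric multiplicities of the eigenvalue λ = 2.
The characteristic polynomial is (x - 2)^4, so the factor x - 2 appears with exponent 4: the algebraic multiplicity is 4.

rank(A - 2I) = 1, so the eigenspace has dimension 4 - 1 = 3: the geometric multiplicity is 3.

Since 3 < 4, A is not diagonalizable.

algebraic multiplicity 4, geometric multiplicity 3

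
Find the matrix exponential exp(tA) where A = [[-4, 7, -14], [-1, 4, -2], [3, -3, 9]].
A has Jordan form J = [[3, 1, 0], [0, 3, 0], [0, 0, 3]] with A = PJP^{-1}, so e^{tA} = P e^{tJ} P^{-1}.

For a Jordan block J_k(λ), e^{tJ_k(λ)} = e^{λt} · (I + tN + t^2 N^2/2! + ... + t^{k-1} N^{k-1}/(k-1)!) where N is the nilpotent superdiagonal part.

Assembling the blocks and conjugating back gives the entries of e^{tA} as shown above.

e^{tA} = [[(1 - 7*t)*e^{3*t}, 7*t*e^{3*t}, -14*t*e^{3*t}], [-t*e^{3*t}, (t + 1)*e^{3*t}, -2*t*e^{3*t}], [3*t*e^{3*t}, -3*t*e^{3*t}, (6*t + 1)*e^{3*t}]]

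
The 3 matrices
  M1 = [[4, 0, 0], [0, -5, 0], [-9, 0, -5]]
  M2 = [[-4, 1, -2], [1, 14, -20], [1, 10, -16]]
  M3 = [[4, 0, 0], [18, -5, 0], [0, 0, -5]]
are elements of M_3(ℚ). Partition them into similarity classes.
Characteristic polynomials: χ_{M1} = (x - 4)(x + 5)^2, χ_{M2} = (x - 4)(x + 5)^2, χ_{M3} = (x - 4)(x + 5)^2.

{M1, M3}: invariant factors x + 5, (x - 4)(x + 5).

{M2}: invariant factors (x - 4)(x + 5)^2.

Matrices are similar if and only if their invariant-factor lists agree; the partition into similarity classes is {M1, M3}, {M2}.

2 classes: {M1, M3}, {M2}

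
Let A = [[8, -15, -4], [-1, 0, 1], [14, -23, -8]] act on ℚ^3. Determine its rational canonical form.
The invariant factors of A (the non-unit diagonal entries of the Smith normal form of xI - A over ℚ[x]) are x^3 - 2, each dividing the next. The characteristic polynomial is their product, x^3 - 2.

The rational canonical form is the block-diagonal matrix of companion matrices C(f_i):
R = [[0, 0, 2], [1, 0, 0], [0, 1, 0]].

Note the characteristic polynomial does not split into linear factors over ℚ, so A has no Jordan form over ℚ; the rational canonical form exists over any field.

R = [[0, 0, 2], [1, 0, 0], [0, 1, 0]]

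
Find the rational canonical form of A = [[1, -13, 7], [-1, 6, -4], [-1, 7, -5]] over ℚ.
The invariant factors of A (the non-unit diagonal entries of the Smith normal form of xI - A over ℚ[x]) are (x - 4)(x + 1)^2, each dividing the next. The characteristic polynomial is their product, (x - 4)(x + 1)^2.

The rational canonical form is the block-diagonal matrix of companion matrices C(f_i):
R = [[0, 0, 4], [1, 0, 7], [0, 1, 2]].

R = [[0, 0, 4], [1, 0, 7], [0, 1, 2]]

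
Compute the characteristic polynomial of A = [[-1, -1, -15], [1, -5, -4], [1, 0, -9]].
xI - A = [[x + 1, 1, 15], [-1, x + 5, 4], [-1, 0, x + 9]].

Expanding det(xI - A) along the first row:
det(xI - A) = + (x + 1)·det([[x + 5, 4], [0, x + 9]]) - (1)·det([[-1, 4], [-1, x + 9]]) + (15)·det([[-1, x + 5], [-1, 0]]).

Evaluating gives χ_A(x) = x^3 + 15x^2 + 75x + 125 = (x + 5)^3.

χ_A(x) = (x + 5)^3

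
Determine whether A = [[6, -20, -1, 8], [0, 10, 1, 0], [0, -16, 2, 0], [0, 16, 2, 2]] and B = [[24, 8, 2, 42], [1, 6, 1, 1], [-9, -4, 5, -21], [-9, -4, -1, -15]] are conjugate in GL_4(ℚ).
Yes.

Two matrices over a field are similar if and only if they have the same invariant factors.

Both A and B have characteristic polynomial (x - 6)^3(x - 2) and minimal polynomial (x - 6)^2(x - 2). Computing further, both have invariant factors x - 6, (x - 6)^2(x - 2). Hence A and B are similar.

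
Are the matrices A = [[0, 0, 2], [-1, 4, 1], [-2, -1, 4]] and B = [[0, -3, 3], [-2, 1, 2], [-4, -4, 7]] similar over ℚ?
Both have characteristic polynomial (x - 3)^2(x - 2), but the minimal polynomial of A is (x - 3)^2(x - 2) while the minimal polynomial of B is (x - 3)(x - 2). The minimal polynomial is a similarity invariant, so A and B are not similar.

No.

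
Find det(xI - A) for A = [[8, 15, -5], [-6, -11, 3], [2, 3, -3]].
xI - A = [[x - 8, -15, 5], [6, x + 11, -3], [-2, -3, x + 3]].

Expanding det(xI - A) along the first row:
det(xI - A) = + (x - 8)·det([[x + 11, -3], [-3, x + 3]]) - (-15)·det([[6, -3], [-2, x + 3]]) + (5)·det([[6, x + 11], [-2, -3]]).

Evaluating gives χ_A(x) = x^3 + 6x^2 + 12x + 8 = (x + 2)^3.

χ_A(x) = (x + 2)^3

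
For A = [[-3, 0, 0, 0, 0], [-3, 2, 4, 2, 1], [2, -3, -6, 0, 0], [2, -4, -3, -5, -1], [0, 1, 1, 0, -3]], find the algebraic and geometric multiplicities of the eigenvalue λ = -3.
algebraic multiplicity 5, geometric multiplicity 2

The characteristic polynomial is (x + 3)^5, so the factor x + 3 appears with exponent 5: the algebraic multiplicity is 5.

rank(A + 3I) = 3, so the eigenspace has dimension 5 - 3 = 2: the geometric multiplicity is 2.

Since 2 < 5, A is not diagonalizable.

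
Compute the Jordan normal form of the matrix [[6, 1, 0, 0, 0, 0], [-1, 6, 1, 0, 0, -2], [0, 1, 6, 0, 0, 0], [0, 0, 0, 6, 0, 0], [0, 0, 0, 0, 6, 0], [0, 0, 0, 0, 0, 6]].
The characteristic polynomial is det(xI - A) = (x - 6)^6, so the eigenvalues are 6 (algebraic multiplicity 6).

For λ = 6: rank(A - 6I) = 2, rank((A - 6I)^2) = 1, rank((A - 6I)^3) = 0. The eigenspace has dimension 6 - 2 = 4, so there are 4 Jordan blocks; the rank sequence gives block sizes [3, 1, 1, 1].

Assembling the blocks gives the Jordan form J above.

J = [[6, 1, 0, 0, 0, 0], [0, 6, 1, 0, 0, 0], [0, 0, 6, 0, 0, 0], [0, 0, 0, 6, 0, 0], [0, 0, 0, 0, 6, 0], [0, 0, 0, 0, 0, 6]]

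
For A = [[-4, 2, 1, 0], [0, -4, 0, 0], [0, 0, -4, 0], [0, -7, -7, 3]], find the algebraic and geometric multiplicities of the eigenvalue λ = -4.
The characteristic polynomial is (x - 3)(x + 4)^3, so the factor x + 4 appears with exponent 3: the algebraic multiplicity is 3.

rank(A + 4I) = 2, so the eigenspace has dimension 4 - 2 = 2: the geometric multiplicity is 2.

Since 2 < 3, A is not diagonalizable.

algebraic multiplicity 3, geometric multiplicity 2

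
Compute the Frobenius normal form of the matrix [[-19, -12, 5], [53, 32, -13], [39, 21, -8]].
The invariant factors of A (the non-unit diagonal entries of the Smith normal form of xI - A over ℚ[x]) are (x - 1)(x^2 - 4x - 2), each dividing the next. The characteristic polynomial is their product, (x - 1)(x^2 - 4x - 2).

The rational canonical form is the block-diagonal matrix of companion matrices C(f_i):
R = [[0, 0, -2], [1, 0, -2], [0, 1, 5]].

Note the characteristic polynomial does not split into linear factors over ℚ, so A has no Jordan form over ℚ; the rational canonical form exists over any field.

R = [[0, 0, -2], [1, 0, -2], [0, 1, 5]]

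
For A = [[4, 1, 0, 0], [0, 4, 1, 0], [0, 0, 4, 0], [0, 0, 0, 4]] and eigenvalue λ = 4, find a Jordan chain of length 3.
We seek v_1 ∈ ker((A - 4I)^3) \ ker((A - 4I)^2), then set v_{i+1} = (A - 4I) v_i.

One such chain is v_1 = [[0, 0, 1, 0]]^T, v_2 = [[0, 1, 0, 0]]^T, v_3 = [[1, 0, 0, 0]]^T. Check: (A - 4I) v_3 = [[0, 0, 0, 0]]^T = 0.

v_1 = [[0, 0, 1, 0]]^T, v_2 = [[0, 1, 0, 0]]^T, v_3 = [[1, 0, 0, 0]]^T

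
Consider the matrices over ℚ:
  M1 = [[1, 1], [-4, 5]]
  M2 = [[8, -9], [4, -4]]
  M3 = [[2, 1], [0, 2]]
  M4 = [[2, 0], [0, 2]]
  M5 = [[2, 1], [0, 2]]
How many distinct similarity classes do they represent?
3 classes: {M1}, {M2, M3, M5}, {M4}

Characteristic polynomials: χ_{M1} = (x - 3)^2, χ_{M2} = (x - 2)^2, χ_{M3} = (x - 2)^2, χ_{M4} = (x - 2)^2, χ_{M5} = (x - 2)^2.

{M1}: invariant factors (x - 3)^2.

{M2, M3, M5}: invariant factors (x - 2)^2.

{M4}: invariant factors x - 2, x - 2.

Matrices are similar if and only if their invariant-factor lists agree; the partition into similarity classes is {M1}, {M2, M3, M5}, {M4}.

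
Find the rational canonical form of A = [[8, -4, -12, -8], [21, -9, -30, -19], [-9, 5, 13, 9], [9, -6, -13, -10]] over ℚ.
The invariant factors of A (the non-unit diagonal entries of the Smith normal form of xI - A over ℚ[x]) are (x - 2)(x^3 - 4x - 2), each dividing the next. The characteristic polynomial is their product, (x - 2)(x^3 - 4x - 2).

The rational canonical form is the block-diagonal matrix of companion matrices C(f_i):
R = [[0, 0, 0, -4], [1, 0, 0, -6], [0, 1, 0, 4], [0, 0, 1, 2]].

Note the characteristic polynomial does not split into linear factors over ℚ, so A has no Jordan form over ℚ; the rational canonical form exists over any field.

R = [[0, 0, 0, -4], [1, 0, 0, -6], [0, 1, 0, 4], [0, 0, 1, 2]]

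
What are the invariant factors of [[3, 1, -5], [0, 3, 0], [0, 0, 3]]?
x - 3, (x - 3)^2

The Jordan structure of A has elementary divisors (x - 3)^2, (x - 3). Arranging the block sizes at each eigenvalue in decreasing order and taking row products gives the invariant factors.

Invariant factors (smallest first, each dividing the next): x - 3, (x - 3)^2.

Check: the last factor (x - 3)^2 is the minimal polynomial, and the product (x - 3)^3 is the characteristic polynomial.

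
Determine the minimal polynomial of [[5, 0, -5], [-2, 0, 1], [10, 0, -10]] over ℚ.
m_A(x) = x^2(x + 5)

The characteristic polynomial factors as x^2(x + 5). The minimal polynomial is ∏(x - λ)^{k_λ} where k_λ is the size of the largest Jordan block at λ.

For λ = -5: rank(A + 5I) = 2, and the largest Jordan block has size 1 (the smallest k with rank((A + 5I)^k) = rank((A + 5I)^(k+1))).
For λ = 0: rank(A) = 2, and the largest Jordan block has size 2 (the smallest k with rank(A^k) = rank(A^(k+1))).

So m_A(x) = x^2(x + 5).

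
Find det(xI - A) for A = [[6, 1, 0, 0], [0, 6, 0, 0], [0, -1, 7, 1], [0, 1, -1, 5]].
χ_A(x) = (x - 6)^4

xI - A = [[x - 6, -1, 0, 0], [0, x - 6, 0, 0], [0, 1, x - 7, -1], [0, -1, 1, x - 5]].

Expanding det(xI - A) along the first row:
det(xI - A) = + (x - 6)·det([[x - 6, 0, 0], [1, x - 7, -1], [-1, 1, x - 5]]) - (-1)·det([[0, 0, 0], [0, x - 7, -1], [0, 1, x - 5]]) + (0)·det([[0, x - 6, 0], [0, 1, -1], [0, -1, x - 5]]) - (0)·det([[0, x - 6, 0], [0, 1, x - 7], [0, -1, 1]]).

Evaluating gives χ_A(x) = x^4 - 24x^3 + 216x^2 - 864x + 1296 = (x - 6)^4.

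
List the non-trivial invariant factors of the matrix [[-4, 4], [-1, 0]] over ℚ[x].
The Jordan structure of A has elementary divisors (x + 2)^2. Arranging the block sizes at each eigenvalue in decreasing order and taking row products gives the invariant factors.

Invariant factors (smallest first, each dividing the next): (x + 2)^2.

Check: the last factor (x + 2)^2 is the minimal polynomial, and the product (x + 2)^2 is the characteristic polynomial.

(x + 2)^2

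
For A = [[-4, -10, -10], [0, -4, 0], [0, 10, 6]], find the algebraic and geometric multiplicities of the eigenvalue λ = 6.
The characteristic polynomial is (x - 6)(x + 4)^2, so the factor x - 6 appears with exponent 1: the algebraic multiplicity is 1.

rank(A - 6I) = 2, so the eigenspace has dimension 3 - 2 = 1: the geometric multiplicity is 1.

algebraic multiplicity 1, geometric multiplicity 1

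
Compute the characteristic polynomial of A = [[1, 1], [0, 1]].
χ_A(x) = (x - 1)^2

xI - A = [[x - 1, -1], [0, x - 1]].

Expanding det(xI - A) along the first row:
det(xI - A) = + (x - 1)·det([[x - 1]]) - (-1)·det([[0]]).

Evaluating gives χ_A(x) = x^2 - 2x + 1 = (x - 1)^2.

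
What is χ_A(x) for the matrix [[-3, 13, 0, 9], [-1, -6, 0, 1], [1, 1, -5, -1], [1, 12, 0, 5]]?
χ_A(x) = (x - 6)(x + 5)^3

xI - A = [[x + 3, -13, 0, -9], [1, x + 6, 0, -1], [-1, -1, x + 5, 1], [-1, -12, 0, x - 5]].

Expanding det(xI - A) along the first row:
det(xI - A) = + (x + 3)·det([[x + 6, 0, -1], [-1, x + 5, 1], [-12, 0, x - 5]]) - (-13)·det([[1, 0, -1], [-1, x + 5, 1], [-1, 0, x - 5]]) + (0)·det([[1, x + 6, -1], [-1, -1, 1], [-1, -12, x - 5]]) - (-9)·det([[1, x + 6, 0], [-1, -1, x + 5], [-1, -12, 0]]).

Evaluating gives χ_A(x) = x^4 + 9x^3 - 15x^2 - 325x - 750 = (x - 6)(x + 5)^3.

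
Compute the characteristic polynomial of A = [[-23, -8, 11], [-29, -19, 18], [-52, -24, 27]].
xI - A = [[x + 23, 8, -11], [29, x + 19, -18], [52, 24, x - 27]].

Expanding det(xI - A) along the first row:
det(xI - A) = + (x + 23)·det([[x + 19, -18], [24, x - 27]]) - (8)·det([[29, -18], [52, x - 27]]) + (-11)·det([[29, x + 19], [52, 24]]).

Evaluating gives χ_A(x) = x^3 + 15x^2 + 75x + 125 = (x + 5)^3.

χ_A(x) = (x + 5)^3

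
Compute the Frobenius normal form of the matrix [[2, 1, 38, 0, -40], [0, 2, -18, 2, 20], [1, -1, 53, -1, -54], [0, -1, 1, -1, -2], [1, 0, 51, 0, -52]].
The invariant factors of A (the non-unit diagonal entries of the Smith normal form of xI - A over ℚ[x]) are (x + 4)(x^2 - 4x + 2)^2, each dividing the next. The characteristic polynomial is their product, (x + 4)(x^2 - 4x + 2)^2.

The rational canonical form is the block-diagonal matrix of companion matrices C(f_i):
R = [[0, 0, 0, 0, -16], [1, 0, 0, 0, 60], [0, 1, 0, 0, -64], [0, 0, 1, 0, 12], [0, 0, 0, 1, 4]].

Note the characteristic polynomial does not split into linear factors over ℚ, so A has no Jordan form over ℚ; the rational canonical form exists over any field.

R = [[0, 0, 0, 0, -16], [1, 0, 0, 0, 60], [0, 1, 0, 0, -64], [0, 0, 1, 0, 12], [0, 0, 0, 1, 4]]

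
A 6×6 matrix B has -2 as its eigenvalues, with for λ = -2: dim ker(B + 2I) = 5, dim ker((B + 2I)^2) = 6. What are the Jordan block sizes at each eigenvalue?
λ = -2: successive nullity increments [5, 1] count blocks of size ≥ k; block sizes are [2, 1, 1, 1, 1].

Jordan blocks: (-2, 2), (-2, 1), (-2, 1), (-2, 1), (-2, 1)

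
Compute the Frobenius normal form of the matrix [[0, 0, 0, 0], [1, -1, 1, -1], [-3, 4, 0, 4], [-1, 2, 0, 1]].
R = [[0, 0, 0, 0], [1, 0, 0, 4], [0, 1, 0, 3], [0, 0, 1, 0]]

The invariant factors of A (the non-unit diagonal entries of the Smith normal form of xI - A over ℚ[x]) are x(x^3 - 3x - 4), each dividing the next. The characteristic polynomial is their product, x(x^3 - 3x - 4).

The rational canonical form is the block-diagonal matrix of companion matrices C(f_i):
R = [[0, 0, 0, 0], [1, 0, 0, 4], [0, 1, 0, 3], [0, 0, 1, 0]].

Note the characteristic polynomial does not split into linear factors over ℚ, so A has no Jordan form over ℚ; the rational canonical form exists over any field.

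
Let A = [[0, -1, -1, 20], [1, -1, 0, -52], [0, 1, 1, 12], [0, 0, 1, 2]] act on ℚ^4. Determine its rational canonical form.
The invariant factors of A (the non-unit diagonal entries of the Smith normal form of xI - A over ℚ[x]) are (x - 2)^3(x + 4), each dividing the next. The characteristic polynomial is their product, (x - 2)^3(x + 4).

The rational canonical form is the block-diagonal matrix of companion matrices C(f_i):
R = [[0, 0, 0, 32], [1, 0, 0, -40], [0, 1, 0, 12], [0, 0, 1, 2]].

R = [[0, 0, 0, 32], [1, 0, 0, -40], [0, 1, 0, 12], [0, 0, 1, 2]]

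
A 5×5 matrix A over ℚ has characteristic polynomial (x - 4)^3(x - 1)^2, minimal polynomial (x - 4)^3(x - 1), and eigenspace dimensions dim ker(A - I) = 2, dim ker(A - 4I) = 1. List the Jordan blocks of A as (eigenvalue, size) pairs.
λ = 1: algebraic multiplicity 2 (exponent in χ_A), largest block size 1 (exponent in m_A), 2 blocks (geometric multiplicity). These force block sizes [1, 1].
λ = 4: algebraic multiplicity 3 (exponent in χ_A), largest block size 3 (exponent in m_A), 1 block (geometric multiplicity). This forces block sizes [3].

Jordan blocks: (1, 1), (1, 1), (4, 3)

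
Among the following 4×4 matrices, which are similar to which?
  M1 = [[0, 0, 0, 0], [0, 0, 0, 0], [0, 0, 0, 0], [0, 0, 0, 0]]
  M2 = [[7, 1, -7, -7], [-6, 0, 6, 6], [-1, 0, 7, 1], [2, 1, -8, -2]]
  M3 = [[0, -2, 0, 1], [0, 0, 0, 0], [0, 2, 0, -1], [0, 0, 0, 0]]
3 classes: {M1}, {M2}, {M3}

Characteristic polynomials: χ_{M1} = x^4, χ_{M2} = x^2(x - 6)^2, χ_{M3} = x^4.

{M1}: invariant factors x, x, x, x.

{M2}: invariant factors x^2(x - 6)^2.

{M3}: invariant factors x, x, x^2.

Matrices are similar if and only if their invariant-factor lists agree; the partition into similarity classes is {M1}, {M2}, {M3}.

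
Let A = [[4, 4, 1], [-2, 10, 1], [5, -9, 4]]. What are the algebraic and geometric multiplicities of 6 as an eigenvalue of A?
algebraic multiplicity 3, geometric multiplicity 1

The characteristic polynomial is (x - 6)^3, so the factor x - 6 appears with exponent 3: the algebraic multiplicity is 3.

rank(A - 6I) = 2, so the eigenspace has dimension 3 - 2 = 1: the geometric multiplicity is 1.

Since 1 < 3, A is not diagonalizable.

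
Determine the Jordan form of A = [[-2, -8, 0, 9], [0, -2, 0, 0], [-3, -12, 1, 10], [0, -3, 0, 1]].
The characteristic polynomial is det(xI - A) = (x - 1)^2(x + 2)^2, so the eigenvalues are -2 (algebraic multiplicity 2), 1 (algebraic multiplicity 2).

For λ = -2: rank(A + 2I) = 3, rank((A + 2I)^2) = 2. The eigenspace has dimension 4 - 3 = 1, so there is 1 Jordan block; the rank sequence gives block sizes [2].

For λ = 1: rank(A - I) = 3, rank((A - I)^2) = 2. The eigenspace has dimension 4 - 3 = 1, so there is 1 Jordan block; the rank sequence gives block sizes [2].

Assembling the blocks gives the Jordan form J above.

J = [[-2, 1, 0, 0], [0, -2, 0, 0], [0, 0, 1, 1], [0, 0, 0, 1]]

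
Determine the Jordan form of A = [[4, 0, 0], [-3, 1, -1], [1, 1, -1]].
The characteristic polynomial is det(xI - A) = x^2(x - 4), so the eigenvalues are 0 (algebraic multiplicity 2), 4 (algebraic multiplicity 1).

For λ = 0: rank(A) = 2, rank(A^2) = 1. The eigenspace has dimension 3 - 2 = 1, so there is 1 Jordan block; the rank sequence gives block sizes [2].

For λ = 4: algebraic multiplicity 1 gives one 1×1 block.

Assembling the blocks gives the Jordan form J above.

J = [[0, 1, 0], [0, 0, 0], [0, 0, 4]]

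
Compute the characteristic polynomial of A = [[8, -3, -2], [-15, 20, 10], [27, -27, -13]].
χ_A(x) = (x - 5)^3

xI - A = [[x - 8, 3, 2], [15, x - 20, -10], [-27, 27, x + 13]].

Expanding det(xI - A) along the first row:
det(xI - A) = + (x - 8)·det([[x - 20, -10], [27, x + 13]]) - (3)·det([[15, -10], [-27, x + 13]]) + (2)·det([[15, x - 20], [-27, 27]]).

Evaluating gives χ_A(x) = x^3 - 15x^2 + 75x - 125 = (x - 5)^3.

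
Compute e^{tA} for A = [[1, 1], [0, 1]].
A has Jordan form J = [[1, 1], [0, 1]] with A = PJP^{-1}, so e^{tA} = P e^{tJ} P^{-1}.

For a Jordan block J_k(λ), e^{tJ_k(λ)} = e^{λt} · (I + tN + t^2 N^2/2! + ... + t^{k-1} N^{k-1}/(k-1)!) where N is the nilpotent superdiagonal part.

Assembling the blocks and conjugating back gives the entries of e^{tA} as shown above.

e^{tA} = [[e^{t}, t*e^{t}], [0, e^{t}]]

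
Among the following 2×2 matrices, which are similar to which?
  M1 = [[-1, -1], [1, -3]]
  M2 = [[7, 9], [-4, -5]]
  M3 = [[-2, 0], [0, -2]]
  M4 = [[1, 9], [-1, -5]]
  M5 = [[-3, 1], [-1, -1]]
3 classes: {M1, M4, M5}, {M2}, {M3}

Characteristic polynomials: χ_{M1} = (x + 2)^2, χ_{M2} = (x - 1)^2, χ_{M3} = (x + 2)^2, χ_{M4} = (x + 2)^2, χ_{M5} = (x + 2)^2.

{M1, M4, M5}: invariant factors (x + 2)^2.

{M2}: invariant factors (x - 1)^2.

{M3}: invariant factors x + 2, x + 2.

Matrices are similar if and only if their invariant-factor lists agree; the partition into similarity classes is {M1, M4, M5}, {M2}, {M3}.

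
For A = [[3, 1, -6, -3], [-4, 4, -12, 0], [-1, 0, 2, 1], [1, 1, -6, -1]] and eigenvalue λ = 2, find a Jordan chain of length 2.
v_1 = [[0, 1, 0, 0]]^T, v_2 = [[1, 2, 0, 1]]^T

We seek v_1 ∈ ker((A - 2I)^2) \ ker(A - 2I), then set v_{i+1} = (A - 2I) v_i.

One such chain is v_1 = [[0, 1, 0, 0]]^T, v_2 = [[1, 2, 0, 1]]^T. Check: (A - 2I) v_2 = [[0, 0, 0, 0]]^T = 0.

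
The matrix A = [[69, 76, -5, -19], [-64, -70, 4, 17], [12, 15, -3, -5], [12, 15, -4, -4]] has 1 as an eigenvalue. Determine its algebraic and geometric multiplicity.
The characteristic polynomial is (x - 1)^2(x + 5)^2, so the factor x - 1 appears with exponent 2: the algebraic multiplicity is 2.

rank(A - I) = 3, so the eigenspace has dimension 4 - 3 = 1: the geometric multiplicity is 1.

Since 1 < 2, A is not diagonalizable.

algebraic multiplicity 2, geometric multiplicity 1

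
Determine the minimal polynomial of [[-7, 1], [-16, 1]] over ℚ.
The characteristic polynomial factors as (x + 3)^2. The minimal polynomial is ∏(x - λ)^{k_λ} where k_λ is the size of the largest Jordan block at λ.

For λ = -3: rank(A + 3I) = 1, and the largest Jordan block has size 2 (the smallest k with rank((A + 3I)^k) = rank((A + 3I)^(k+1))).

So m_A(x) = (x + 3)^2.

m_A(x) = (x + 3)^2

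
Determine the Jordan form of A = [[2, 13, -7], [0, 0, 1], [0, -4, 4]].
The characteristic polynomial is det(xI - A) = (x - 2)^3, so the eigenvalues are 2 (algebraic multiplicity 3).

For λ = 2: rank(A - 2I) = 2, rank((A - 2I)^2) = 1, rank((A - 2I)^3) = 0. The eigenspace has dimension 3 - 2 = 1, so there is 1 Jordan block; the rank sequence gives block sizes [3].

Assembling the blocks gives the Jordan form J above.

J = [[2, 1, 0], [0, 2, 1], [0, 0, 2]]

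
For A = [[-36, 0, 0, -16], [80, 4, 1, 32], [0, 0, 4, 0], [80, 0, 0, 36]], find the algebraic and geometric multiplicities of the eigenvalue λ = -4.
algebraic multiplicity 1, geometric multiplicity 1

The characteristic polynomial is (x - 4)^3(x + 4), so the factor x + 4 appears with exponent 1: the algebraic multiplicity is 1.

rank(A + 4I) = 3, so the eigenspace has dimension 4 - 3 = 1: the geometric multiplicity is 1.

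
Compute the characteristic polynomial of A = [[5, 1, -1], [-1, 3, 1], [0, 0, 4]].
xI - A = [[x - 5, -1, 1], [1, x - 3, -1], [0, 0, x - 4]].

Expanding det(xI - A) along the first row:
det(xI - A) = + (x - 5)·det([[x - 3, -1], [0, x - 4]]) - (-1)·det([[1, -1], [0, x - 4]]) + (1)·det([[1, x - 3], [0, 0]]).

Evaluating gives χ_A(x) = x^3 - 12x^2 + 48x - 64 = (x - 4)^3.

χ_A(x) = (x - 4)^3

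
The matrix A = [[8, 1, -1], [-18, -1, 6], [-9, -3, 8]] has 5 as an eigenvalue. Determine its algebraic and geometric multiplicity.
The characteristic polynomial is (x - 5)^3, so the factor x - 5 appears with exponent 3: the algebraic multiplicity is 3.

rank(A - 5I) = 1, so the eigenspace has dimension 3 - 1 = 2: the geometric multiplicity is 2.

Since 2 < 3, A is not diagonalizable.

algebraic multiplicity 3, geometric multiplicity 2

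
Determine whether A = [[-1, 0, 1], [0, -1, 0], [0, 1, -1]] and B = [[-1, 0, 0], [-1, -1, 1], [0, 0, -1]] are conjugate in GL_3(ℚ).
No.

Both have characteristic polynomial (x + 1)^3, but the minimal polynomial of A is (x + 1)^3 while the minimal polynomial of B is (x + 1)^2. The minimal polynomial is a similarity invariant, so A and B are not similar.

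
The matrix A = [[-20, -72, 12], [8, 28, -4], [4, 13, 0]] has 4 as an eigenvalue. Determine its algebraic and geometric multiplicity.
algebraic multiplicity 1, geometric multiplicity 1

The characteristic polynomial is (x - 4)(x - 2)^2, so the factor x - 4 appears with exponent 1: the algebraic multiplicity is 1.

rank(A - 4I) = 2, so the eigenspace has dimension 3 - 2 = 1: the geometric multiplicity is 1.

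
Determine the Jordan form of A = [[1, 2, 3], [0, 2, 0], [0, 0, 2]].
J = [[1, 0, 0], [0, 2, 0], [0, 0, 2]]

The characteristic polynomial is det(xI - A) = (x - 2)^2(x - 1), so the eigenvalues are 1 (algebraic multiplicity 1), 2 (algebraic multiplicity 2).

For λ = 1: algebraic multiplicity 1 gives one 1×1 block.

For λ = 2: rank(A - 2I) = 1. The eigenspace has dimension 3 - 1 = 2, so there are 2 Jordan blocks; the rank sequence gives block sizes [1, 1].

Assembling the blocks gives the Jordan form J above.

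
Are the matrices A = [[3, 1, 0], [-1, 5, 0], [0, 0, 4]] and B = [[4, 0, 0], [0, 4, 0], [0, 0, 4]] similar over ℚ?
Both have characteristic polynomial (x - 4)^3, but the minimal polynomial of A is (x - 4)^2 while the minimal polynomial of B is x - 4. The minimal polynomial is a similarity invariant, so A and B are not similar.

No.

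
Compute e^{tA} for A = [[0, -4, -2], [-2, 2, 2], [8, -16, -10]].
A has Jordan form J = [[-4, 0, 0], [0, -2, 0], [0, 0, -2]] with A = PJP^{-1}, so e^{tA} = P e^{tJ} P^{-1}.

For a Jordan block J_k(λ), e^{tJ_k(λ)} = e^{λt} · (I + tN + t^2 N^2/2! + ... + t^{k-1} N^{k-1}/(k-1)!) where N is the nilpotent superdiagonal part.

Assembling the blocks and conjugating back gives the entries of e^{tA} as shown above.

e^{tA} = [[(2*e^{2*t} - 1)*e^{-4*t}, 2*(1 - e^{2*t})*e^{-4*t}, (1 - e^{2*t})*e^{-4*t}], [(1 - e^{2*t})*e^{-4*t}, (3*e^{2*t} - 2)*e^{-4*t}, (e^{2*t} - 1)*e^{-4*t}], [(4*e^{2*t} - 4)*e^{-4*t}, 8*(1 - e^{2*t})*e^{-4*t}, (4 - 3*e^{2*t})*e^{-4*t}]]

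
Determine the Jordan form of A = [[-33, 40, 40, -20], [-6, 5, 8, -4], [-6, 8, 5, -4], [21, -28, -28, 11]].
J = [[-3, 1, 0, 0], [0, -3, 0, 0], [0, 0, -3, 0], [0, 0, 0, -3]]

The characteristic polynomial is det(xI - A) = (x + 3)^4, so the eigenvalues are -3 (algebraic multiplicity 4).

For λ = -3: rank(A + 3I) = 1, rank((A + 3I)^2) = 0. The eigenspace has dimension 4 - 1 = 3, so there are 3 Jordan blocks; the rank sequence gives block sizes [2, 1, 1].

Assembling the blocks gives the Jordan form J above.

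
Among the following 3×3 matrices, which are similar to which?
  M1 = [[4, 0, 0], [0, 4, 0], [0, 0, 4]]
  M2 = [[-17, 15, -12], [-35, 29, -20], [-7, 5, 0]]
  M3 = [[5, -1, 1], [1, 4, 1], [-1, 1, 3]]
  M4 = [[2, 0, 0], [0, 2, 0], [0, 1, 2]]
4 classes: {M1}, {M2}, {M3}, {M4}

Characteristic polynomials: χ_{M1} = (x - 4)^3, χ_{M2} = (x - 4)^3, χ_{M3} = (x - 4)^3, χ_{M4} = (x - 2)^3.

{M1}: invariant factors x - 4, x - 4, x - 4.

{M2}: invariant factors x - 4, (x - 4)^2.

{M3}: invariant factors (x - 4)^3.

{M4}: invariant factors x - 2, (x - 2)^2.

Matrices are similar if and only if their invariant-factor lists agree; the partition into similarity classes is {M1}, {M2}, {M3}, {M4}.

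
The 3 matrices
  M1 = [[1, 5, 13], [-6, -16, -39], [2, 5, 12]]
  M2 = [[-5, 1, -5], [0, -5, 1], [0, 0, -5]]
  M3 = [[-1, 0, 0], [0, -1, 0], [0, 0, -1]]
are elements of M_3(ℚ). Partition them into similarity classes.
Characteristic polynomials: χ_{M1} = (x + 1)^3, χ_{M2} = (x + 5)^3, χ_{M3} = (x + 1)^3.

{M1}: invariant factors x + 1, (x + 1)^2.

{M2}: invariant factors (x + 5)^3.

{M3}: invariant factors x + 1, x + 1, x + 1.

Matrices are similar if and only if their invariant-factor lists agree; the partition into similarity classes is {M1}, {M2}, {M3}.

3 classes: {M1}, {M2}, {M3}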